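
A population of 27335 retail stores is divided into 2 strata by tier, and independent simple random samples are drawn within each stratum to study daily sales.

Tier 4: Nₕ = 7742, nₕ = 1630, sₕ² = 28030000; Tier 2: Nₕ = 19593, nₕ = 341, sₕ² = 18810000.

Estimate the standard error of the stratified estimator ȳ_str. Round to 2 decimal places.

170.10

Var(ȳ_str) = Σₕ Wₕ²(1 − fₕ)sₕ²/nₕ with Wₕ = Nₕ/N, N = 27335.
Tier 4: Wₕ = 0.28322663; term = 0.28322663²·(1 − 0.21053991)·28030000/1630 = 1089.015.
Tier 2: Wₕ = 0.71677337; term = 0.71677337²·(1 − 0.01740417)·18810000/341 = 27846.656.
Sum = 28935.671.
SE = √(28935.671) = 170.10.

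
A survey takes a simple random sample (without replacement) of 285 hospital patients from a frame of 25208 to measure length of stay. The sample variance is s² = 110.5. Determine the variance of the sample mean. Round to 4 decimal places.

Under SRS without replacement, Var(ȳ) = (1 − f)·s²/n with f = n/N = 285/25208 = 0.01130593.
Var(ȳ) = (1 − 0.01130593)·110.5/285 = 0.98869407·0.3877193 = 0.38333577.

0.3833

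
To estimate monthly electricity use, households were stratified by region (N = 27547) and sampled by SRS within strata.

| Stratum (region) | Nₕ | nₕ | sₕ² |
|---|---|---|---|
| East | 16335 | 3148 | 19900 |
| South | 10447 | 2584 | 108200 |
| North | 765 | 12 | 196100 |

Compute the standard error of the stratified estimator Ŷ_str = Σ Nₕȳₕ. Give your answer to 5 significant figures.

119230

Var(Ŷ_str) = Σₕ Nₕ²(1 − fₕ)sₕ²/nₕ.
East: 16335²·(1 − 3148/16335)·19900/3148 = 1.3617065 × 10^9.
South: 10447²·(1 − 2584/10447)·108200/2584 = 3.4396529 × 10^9.
North: 765²·(1 − 12/765)·196100/12 = 9.4135354 × 10^9.
Sum = 1.4214895 × 10^10.
SE = √(1.4214895 × 10^10) = 119230.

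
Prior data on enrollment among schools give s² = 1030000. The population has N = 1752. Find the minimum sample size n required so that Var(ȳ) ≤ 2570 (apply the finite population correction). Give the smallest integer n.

Without fpc, n₀ = s²/D = 1030000/2570 = 400.7782.
With fpc, (1 − n/N)·s²/n ≤ D requires n ≥ n₀/(1 + n₀/N) = 400.7782/(1 + 400.7782/1752) = 326.1662.
Rounding up, n = 327.

327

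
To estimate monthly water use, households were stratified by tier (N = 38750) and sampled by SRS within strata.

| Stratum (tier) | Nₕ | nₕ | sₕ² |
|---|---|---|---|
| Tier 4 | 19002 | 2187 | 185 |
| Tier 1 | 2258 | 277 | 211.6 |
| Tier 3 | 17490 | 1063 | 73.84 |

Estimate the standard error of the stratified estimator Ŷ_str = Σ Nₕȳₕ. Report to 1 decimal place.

Var(Ŷ_str) = Σₕ Nₕ²(1 − fₕ)sₕ²/nₕ.
Tier 4: 19002²·(1 − 2187/19002)·185/2187 = 2.7028325 × 10^7.
Tier 1: 2258²·(1 − 277/2258)·211.6/277 = 3.4169947 × 10^6.
Tier 3: 17490²·(1 − 1063/17490)·73.84/1063 = 1.9957516 × 10^7.
Sum = 5.0402836 × 10^7.
SE = √(5.0402836 × 10^7) = 7099.5.

7099.5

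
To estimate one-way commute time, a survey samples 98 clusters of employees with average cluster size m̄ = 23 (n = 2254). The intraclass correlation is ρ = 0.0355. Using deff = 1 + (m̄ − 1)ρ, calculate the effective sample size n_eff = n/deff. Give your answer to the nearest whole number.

deff = 1 + (23 − 1)·0.0355 = 1 + 0.781 = 1.781.
n_eff = 2254 / 1.781 = 1266.

1266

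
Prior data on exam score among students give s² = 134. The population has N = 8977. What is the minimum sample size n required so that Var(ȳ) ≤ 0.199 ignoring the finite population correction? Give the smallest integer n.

674

Without fpc, n₀ = s²/D = 134/0.199 = 673.3668.
Rounding up, n = 674.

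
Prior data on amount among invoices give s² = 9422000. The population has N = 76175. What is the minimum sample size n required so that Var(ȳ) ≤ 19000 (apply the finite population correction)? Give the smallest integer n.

493

Without fpc, n₀ = s²/D = 9422000/19000 = 495.8947.
With fpc, (1 − n/N)·s²/n ≤ D requires n ≥ n₀/(1 + n₀/N) = 495.8947/(1 + 495.8947/76175) = 492.6873.
Rounding up, n = 493.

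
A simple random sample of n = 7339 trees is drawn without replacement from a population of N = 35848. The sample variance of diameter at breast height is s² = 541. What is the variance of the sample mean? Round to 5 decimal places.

Under SRS without replacement, Var(ȳ) = (1 − f)·s²/n with f = n/N = 7339/35848 = 0.20472551.
Var(ȳ) = (1 − 0.20472551)·541/7339 = 0.79527449·0.073715765 = 0.058624268.

0.05862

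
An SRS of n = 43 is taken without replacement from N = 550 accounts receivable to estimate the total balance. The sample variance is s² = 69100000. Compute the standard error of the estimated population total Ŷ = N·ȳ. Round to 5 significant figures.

Var(Ŷ) = N²·Var(ȳ) = N²·(1 − n/N)·s²/n.
f = 43/550 = 0.07818182; Var(ȳ) = 0.92181818·69100000/43 = 1.4813404 × 10^6.
Var(Ŷ) = 550² · (1.4813404 × 10^6) = 4.4810547 × 10^11.
SE(Ŷ) = √(4.4810547 × 10^11) = 669410.

669410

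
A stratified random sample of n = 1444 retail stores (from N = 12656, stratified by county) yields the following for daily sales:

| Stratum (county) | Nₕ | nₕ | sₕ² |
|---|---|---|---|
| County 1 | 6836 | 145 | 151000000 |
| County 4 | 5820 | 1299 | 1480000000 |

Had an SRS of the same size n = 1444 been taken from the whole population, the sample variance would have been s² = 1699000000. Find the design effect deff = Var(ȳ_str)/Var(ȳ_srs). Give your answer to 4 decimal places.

0.4649

Var(ȳ_str) = Σ Wₕ²(1−fₕ)sₕ²/nₕ with Wₕ = Nₕ/12656:
  County 1: (6836/12656)²·(1−145/6836)·151000000/145 = 297378.18
  County 4: (5820/12656)²·(1−1299/5820)·1480000000/1299 = 187161.76
  → Var(ȳ_str) = 484539.94.
Var(ȳ_srs) = (1 − 1444/12656)·1699000000/1444 = 1.0423482 × 10^6.
deff = 484539.94 / (1.0423482 × 10^6) = 0.4649.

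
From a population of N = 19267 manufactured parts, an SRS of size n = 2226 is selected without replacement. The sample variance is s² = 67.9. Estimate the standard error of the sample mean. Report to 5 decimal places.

0.16425

Under SRS without replacement, Var(ȳ) = (1 − f)·s²/n with f = n/N = 2226/19267 = 0.11553433.
Var(ȳ) = (1 − 0.11553433)·67.9/2226 = 0.88446567·0.030503145 = 0.026978984.
SE(ȳ) = √(0.026978984) = 0.16425.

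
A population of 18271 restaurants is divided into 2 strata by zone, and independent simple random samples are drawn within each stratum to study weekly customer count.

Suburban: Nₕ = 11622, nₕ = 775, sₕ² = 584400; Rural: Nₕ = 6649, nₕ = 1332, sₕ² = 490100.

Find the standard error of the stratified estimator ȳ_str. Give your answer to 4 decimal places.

17.9923

Var(ȳ_str) = Σₕ Wₕ²(1 − fₕ)sₕ²/nₕ with Wₕ = Nₕ/N, N = 18271.
Suburban: Wₕ = 0.63608998; term = 0.63608998²·(1 − 0.06668388)·584400/775 = 284.75698.
Rural: Wₕ = 0.36391002; term = 0.36391002²·(1 − 0.20033088)·490100/1332 = 38.965373.
Sum = 323.72235.
SE = √(323.72235) = 17.9923.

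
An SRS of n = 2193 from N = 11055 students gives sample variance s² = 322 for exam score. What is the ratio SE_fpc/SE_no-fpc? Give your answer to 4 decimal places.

0.8953

f = n/N = 2193/11055 = 0.19837178.
SE_no-fpc = √(s²/n) = 0.38318511; SE_fpc = √((1−f)s²/n) = 0.34307978.
Ratio = √(1−f) = 0.89533693.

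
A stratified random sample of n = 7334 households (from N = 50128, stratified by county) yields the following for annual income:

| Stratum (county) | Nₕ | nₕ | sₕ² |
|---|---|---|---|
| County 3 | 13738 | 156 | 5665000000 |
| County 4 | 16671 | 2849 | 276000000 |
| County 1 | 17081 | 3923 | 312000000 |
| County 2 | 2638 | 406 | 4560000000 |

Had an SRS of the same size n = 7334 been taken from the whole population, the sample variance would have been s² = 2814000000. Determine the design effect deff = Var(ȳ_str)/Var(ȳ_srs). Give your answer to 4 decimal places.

Var(ȳ_str) = Σ Wₕ²(1−fₕ)sₕ²/nₕ with Wₕ = Nₕ/50128:
  County 3: (13738/50128)²·(1−156/13738)·5665000000/156 = 2.6965085 × 10^6
  County 4: (16671/50128)²·(1−2849/16671)·276000000/2849 = 8883.5882
  County 1: (17081/50128)²·(1−3923/17081)·312000000/3923 = 7113.4242
  County 2: (2638/50128)²·(1−406/2638)·4560000000/406 = 26317.646
  → Var(ȳ_str) = 2.7388232 × 10^6.
Var(ȳ_srs) = (1 − 7334/50128)·2814000000/7334 = 327556.1.
deff = (2.7388232 × 10^6) / 327556.1 = 8.3614.

8.3614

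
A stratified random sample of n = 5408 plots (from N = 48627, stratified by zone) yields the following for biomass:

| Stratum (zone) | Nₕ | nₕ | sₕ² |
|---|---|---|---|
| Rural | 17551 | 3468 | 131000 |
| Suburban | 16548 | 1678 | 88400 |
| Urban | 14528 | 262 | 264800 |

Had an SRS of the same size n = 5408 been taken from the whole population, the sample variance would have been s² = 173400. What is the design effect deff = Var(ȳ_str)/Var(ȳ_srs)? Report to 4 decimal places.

Var(ȳ_str) = Σ Wₕ²(1−fₕ)sₕ²/nₕ with Wₕ = Nₕ/48627:
  Rural: (17551/48627)²·(1−3468/17551)·131000/3468 = 3.9485196
  Suburban: (16548/48627)²·(1−1678/16548)·88400/1678 = 5.4822879
  Urban: (14528/48627)²·(1−262/14528)·264800/262 = 88.586958
  → Var(ȳ_str) = 98.017766.
Var(ȳ_srs) = (1 − 5408/48627)·173400/5408 = 28.497689.
deff = 98.017766 / 28.497689 = 3.4395.

3.4395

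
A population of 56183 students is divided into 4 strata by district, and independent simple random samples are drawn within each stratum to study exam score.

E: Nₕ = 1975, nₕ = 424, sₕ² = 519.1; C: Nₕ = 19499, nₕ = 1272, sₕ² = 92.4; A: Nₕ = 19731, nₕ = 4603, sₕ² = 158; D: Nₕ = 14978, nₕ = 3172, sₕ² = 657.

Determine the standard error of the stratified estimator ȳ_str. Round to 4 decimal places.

0.1556

Var(ȳ_str) = Σₕ Wₕ²(1 − fₕ)sₕ²/nₕ with Wₕ = Nₕ/N, N = 56183.
E: Wₕ = 0.03515298; term = 0.03515298²·(1 − 0.21468354)·519.1/424 = 0.0011881033.
C: Wₕ = 0.34706228; term = 0.34706228²·(1 − 0.06523411)·92.4/1272 = 0.0081790439.
A: Wₕ = 0.35119164; term = 0.35119164²·(1 − 0.23328772)·158/4603 = 0.003245913.
D: Wₕ = 0.26659310; term = 0.26659310²·(1 − 0.21177727)·657/3172 = 0.011603231.
Sum = 0.024216291.
SE = √(0.024216291) = 0.1556.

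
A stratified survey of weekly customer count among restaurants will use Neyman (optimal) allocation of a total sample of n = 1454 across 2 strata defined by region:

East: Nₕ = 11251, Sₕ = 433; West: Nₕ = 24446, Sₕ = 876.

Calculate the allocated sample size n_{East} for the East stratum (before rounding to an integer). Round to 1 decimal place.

Neyman allocation: nₕ = n·NₕSₕ / Σⱼ NⱼSⱼ.
Σ NⱼSⱼ = 11251·433 + 24446·876 = 2.6286379 × 10^7.
n_{East} = 1454·11251·433 / (2.6286379 × 10^7) = 269.5.

269.5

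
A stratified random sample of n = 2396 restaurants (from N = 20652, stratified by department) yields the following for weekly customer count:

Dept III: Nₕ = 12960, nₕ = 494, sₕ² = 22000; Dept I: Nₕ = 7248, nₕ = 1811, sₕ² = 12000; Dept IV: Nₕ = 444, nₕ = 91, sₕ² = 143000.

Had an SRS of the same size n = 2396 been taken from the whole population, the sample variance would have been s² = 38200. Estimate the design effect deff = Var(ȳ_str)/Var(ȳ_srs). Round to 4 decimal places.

1.2814

Var(ȳ_str) = Σ Wₕ²(1−fₕ)sₕ²/nₕ with Wₕ = Nₕ/20652:
  Dept III: (12960/20652)²·(1−494/12960)·22000/494 = 16.869555
  Dept I: (7248/20652)²·(1−1811/7248)·12000/1811 = 0.61223208
  Dept IV: (444/20652)²·(1−91/444)·143000/91 = 0.57746822
  → Var(ȳ_str) = 18.059255.
Var(ȳ_srs) = (1 − 2396/20652)·38200/2396 = 14.093539.
deff = 18.059255 / 14.093539 = 1.2814.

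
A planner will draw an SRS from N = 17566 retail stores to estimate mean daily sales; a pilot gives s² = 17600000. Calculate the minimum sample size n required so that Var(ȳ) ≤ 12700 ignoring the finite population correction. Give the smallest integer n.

Without fpc, n₀ = s²/D = 17600000/12700 = 1385.8268.
Rounding up, n = 1386.

1386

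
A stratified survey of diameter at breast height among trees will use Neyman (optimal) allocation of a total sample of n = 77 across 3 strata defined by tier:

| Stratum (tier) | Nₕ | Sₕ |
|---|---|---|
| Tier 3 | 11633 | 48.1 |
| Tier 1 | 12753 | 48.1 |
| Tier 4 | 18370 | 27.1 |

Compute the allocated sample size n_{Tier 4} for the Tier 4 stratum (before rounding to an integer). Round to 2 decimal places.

22.94

Neyman allocation: nₕ = n·NₕSₕ / Σⱼ NⱼSⱼ.
Σ NⱼSⱼ = 11633·48.1 + 12753·48.1 + 18370·27.1 = 1.6707936 × 10^6.
n_{Tier 4} = 77·18370·27.1 / (1.6707936 × 10^6) = 22.94.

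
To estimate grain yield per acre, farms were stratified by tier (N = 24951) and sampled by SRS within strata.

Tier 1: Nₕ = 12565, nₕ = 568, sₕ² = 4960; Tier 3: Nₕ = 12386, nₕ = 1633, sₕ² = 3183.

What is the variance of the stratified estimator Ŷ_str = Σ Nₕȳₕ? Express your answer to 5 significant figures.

1.5759 × 10^9

Var(Ŷ_str) = Σₕ Nₕ²(1 − fₕ)sₕ²/nₕ.
Tier 1: 12565²·(1 − 568/12565)·4960/568 = 1.3163413 × 10^9.
Tier 3: 12386²·(1 − 1633/12386)·3183/1633 = 2.5960388 × 10^8.
Sum = 1.5759452 × 10^9.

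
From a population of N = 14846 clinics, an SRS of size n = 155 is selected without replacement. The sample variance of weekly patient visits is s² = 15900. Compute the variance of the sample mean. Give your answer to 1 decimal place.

101.5

Under SRS without replacement, Var(ȳ) = (1 − f)·s²/n with f = n/N = 155/14846 = 0.01044052.
Var(ȳ) = (1 − 0.01044052)·15900/155 = 0.98955948·102.58065 = 101.50965.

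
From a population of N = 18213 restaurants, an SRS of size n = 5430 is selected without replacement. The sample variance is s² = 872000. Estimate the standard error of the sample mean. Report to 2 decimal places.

Under SRS without replacement, Var(ȳ) = (1 − f)·s²/n with f = n/N = 5430/18213 = 0.29813869.
Var(ȳ) = (1 − 0.29813869)·872000/5430 = 0.70186131·160.58932 = 112.71143.
SE(ȳ) = √(112.71143) = 10.62.

10.62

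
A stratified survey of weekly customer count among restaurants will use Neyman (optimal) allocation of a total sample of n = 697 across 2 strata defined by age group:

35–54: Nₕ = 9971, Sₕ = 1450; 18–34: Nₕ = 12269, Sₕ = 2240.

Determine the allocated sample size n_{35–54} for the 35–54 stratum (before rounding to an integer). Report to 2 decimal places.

Neyman allocation: nₕ = n·NₕSₕ / Σⱼ NⱼSⱼ.
Σ NⱼSⱼ = 9971·1450 + 12269·2240 = 4.194051 × 10^7.
n_{35–54} = 697·9971·1450 / (4.194051 × 10^7) = 240.27.

240.27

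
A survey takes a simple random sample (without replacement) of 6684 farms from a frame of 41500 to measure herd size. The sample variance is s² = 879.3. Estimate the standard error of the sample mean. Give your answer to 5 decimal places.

0.33221

Under SRS without replacement, Var(ȳ) = (1 − f)·s²/n with f = n/N = 6684/41500 = 0.16106024.
Var(ȳ) = (1 − 0.16106024)·879.3/6684 = 0.83893976·0.13155296 = 0.11036501.
SE(ȳ) = √(0.11036501) = 0.33221.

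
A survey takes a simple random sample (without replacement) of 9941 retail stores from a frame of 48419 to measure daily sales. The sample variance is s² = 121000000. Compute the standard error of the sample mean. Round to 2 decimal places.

98.35

Under SRS without replacement, Var(ȳ) = (1 − f)·s²/n with f = n/N = 9941/48419 = 0.20531196.
Var(ȳ) = (1 − 0.20531196)·121000000/9941 = 0.79468804·12171.814 = 9672.7947.
SE(ȳ) = √(9672.7947) = 98.35.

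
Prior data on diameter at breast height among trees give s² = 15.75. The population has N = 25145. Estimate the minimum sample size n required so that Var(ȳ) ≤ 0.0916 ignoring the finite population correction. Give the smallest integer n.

172

Without fpc, n₀ = s²/D = 15.75/0.0916 = 171.9432.
Rounding up, n = 172.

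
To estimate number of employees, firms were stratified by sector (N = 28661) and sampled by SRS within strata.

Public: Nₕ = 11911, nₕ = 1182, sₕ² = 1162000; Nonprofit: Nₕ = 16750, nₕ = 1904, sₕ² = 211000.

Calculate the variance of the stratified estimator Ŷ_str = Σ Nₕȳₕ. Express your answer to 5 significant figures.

Var(Ŷ_str) = Σₕ Nₕ²(1 − fₕ)sₕ²/nₕ.
Public: 11911²·(1 − 1182/11911)·1162000/1182 = 1.256308 × 10^11.
Nonprofit: 16750²·(1 − 1904/16750)·211000/1904 = 2.7557498 × 10^10.
Sum = 1.531883 × 10^11.

1.5319 × 10^11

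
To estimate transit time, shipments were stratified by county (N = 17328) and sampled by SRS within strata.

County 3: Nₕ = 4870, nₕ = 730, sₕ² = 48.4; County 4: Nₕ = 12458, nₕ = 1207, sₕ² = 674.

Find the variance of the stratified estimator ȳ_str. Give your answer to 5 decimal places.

Var(ȳ_str) = Σₕ Wₕ²(1 − fₕ)sₕ²/nₕ with Wₕ = Nₕ/N, N = 17328.
County 3: Wₕ = 0.28104801; term = 0.28104801²·(1 − 0.14989733)·48.4/730 = 0.0044519976.
County 4: Wₕ = 0.71895199; term = 0.71895199²·(1 − 0.09688554)·674/1207 = 0.26067249.
Sum = 0.26512449.

0.26512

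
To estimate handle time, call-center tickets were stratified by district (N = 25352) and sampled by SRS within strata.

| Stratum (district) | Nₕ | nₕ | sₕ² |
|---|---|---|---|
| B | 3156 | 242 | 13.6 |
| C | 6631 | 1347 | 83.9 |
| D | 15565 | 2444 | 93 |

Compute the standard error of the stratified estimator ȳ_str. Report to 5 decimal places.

0.12764

Var(ȳ_str) = Σₕ Wₕ²(1 − fₕ)sₕ²/nₕ with Wₕ = Nₕ/N, N = 25352.
B: Wₕ = 0.12448722; term = 0.12448722²·(1 − 0.07667934)·13.6/242 = 8.0412883 × 10^-4.
C: Wₕ = 0.26155727; term = 0.26155727²·(1 − 0.20313678)·83.9/1347 = 0.0033955627.
D: Wₕ = 0.61395551; term = 0.61395551²·(1 − 0.15701895)·93/2444 = 0.01209131.
Sum = 0.016291002.
SE = √(0.016291002) = 0.12764.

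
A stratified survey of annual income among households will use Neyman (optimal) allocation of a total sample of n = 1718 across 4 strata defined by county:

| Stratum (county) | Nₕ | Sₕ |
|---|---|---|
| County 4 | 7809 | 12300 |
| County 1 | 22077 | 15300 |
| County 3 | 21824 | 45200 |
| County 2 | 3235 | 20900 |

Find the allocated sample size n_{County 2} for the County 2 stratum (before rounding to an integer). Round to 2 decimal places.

Neyman allocation: nₕ = n·NₕSₕ / Σⱼ NⱼSⱼ.
Σ NⱼSⱼ = 7809·12300 + 22077·15300 + 21824·45200 + 3235·20900 = 1.4878851 × 10^9.
n_{County 2} = 1718·3235·20900 / (1.4878851 × 10^9) = 78.07.

78.07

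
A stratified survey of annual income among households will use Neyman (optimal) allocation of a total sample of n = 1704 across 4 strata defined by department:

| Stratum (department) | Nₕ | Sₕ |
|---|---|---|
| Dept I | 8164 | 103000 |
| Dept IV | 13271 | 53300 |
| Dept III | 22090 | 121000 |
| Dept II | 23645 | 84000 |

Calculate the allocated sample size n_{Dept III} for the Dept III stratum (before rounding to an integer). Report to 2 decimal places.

Neyman allocation: nₕ = n·NₕSₕ / Σⱼ NⱼSⱼ.
Σ NⱼSⱼ = 8164·103000 + 13271·53300 + 22090·121000 + 23645·84000 = 6.2073063 × 10^9.
n_{Dept III} = 1704·22090·121000 / (6.2073063 × 10^9) = 733.75.

733.75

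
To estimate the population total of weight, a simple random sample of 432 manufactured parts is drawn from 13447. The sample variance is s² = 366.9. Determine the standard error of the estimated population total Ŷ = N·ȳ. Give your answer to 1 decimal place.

Var(Ŷ) = N²·Var(ȳ) = N²·(1 − n/N)·s²/n.
f = 432/13447 = 0.03212612; Var(ȳ) = 0.96787388·366.9/432 = 0.82202066.
Var(Ŷ) = 13447² · 0.82202066 = 1.4863926 × 10^8.
SE(Ŷ) = √(1.4863926 × 10^8) = 12191.8.

12191.8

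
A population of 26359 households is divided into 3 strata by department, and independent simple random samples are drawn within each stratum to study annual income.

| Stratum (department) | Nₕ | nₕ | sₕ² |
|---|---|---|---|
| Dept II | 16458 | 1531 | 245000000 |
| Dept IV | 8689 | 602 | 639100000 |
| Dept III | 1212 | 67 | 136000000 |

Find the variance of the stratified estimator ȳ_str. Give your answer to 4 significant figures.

168000

Var(ȳ_str) = Σₕ Wₕ²(1 − fₕ)sₕ²/nₕ with Wₕ = Nₕ/N, N = 26359.
Dept II: Wₕ = 0.62437877; term = 0.62437877²·(1 − 0.09302467)·245000000/1531 = 56582.564.
Dept IV: Wₕ = 0.32964073; term = 0.32964073²·(1 − 0.06928300)·639100000/602 = 107367.22.
Dept III: Wₕ = 0.04598050; term = 0.04598050²·(1 − 0.05528053)·136000000/67 = 4054.2857.
Sum = 168004.07.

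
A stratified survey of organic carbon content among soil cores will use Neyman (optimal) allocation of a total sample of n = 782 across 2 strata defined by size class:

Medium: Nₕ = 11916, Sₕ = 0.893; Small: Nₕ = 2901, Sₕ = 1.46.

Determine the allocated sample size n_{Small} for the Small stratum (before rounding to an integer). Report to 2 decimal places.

222.64

Neyman allocation: nₕ = n·NₕSₕ / Σⱼ NⱼSⱼ.
Σ NⱼSⱼ = 11916·0.893 + 2901·1.46 = 14876.448.
n_{Small} = 782·2901·1.46 / 14876.448 = 222.64.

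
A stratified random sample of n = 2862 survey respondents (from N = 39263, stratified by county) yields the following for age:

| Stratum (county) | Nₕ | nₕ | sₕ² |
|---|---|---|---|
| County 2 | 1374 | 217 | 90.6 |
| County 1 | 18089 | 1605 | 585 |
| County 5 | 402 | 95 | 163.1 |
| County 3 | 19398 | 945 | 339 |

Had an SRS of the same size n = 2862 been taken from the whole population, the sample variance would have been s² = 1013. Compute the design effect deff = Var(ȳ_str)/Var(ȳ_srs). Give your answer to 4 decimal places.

0.4704

Var(ȳ_str) = Σ Wₕ²(1−fₕ)sₕ²/nₕ with Wₕ = Nₕ/39263:
  County 2: (1374/39263)²·(1−217/1374)·90.6/217 = 4.3054802 × 10^-4
  County 1: (18089/39263)²·(1−1605/18089)·585/1605 = 0.070500311
  County 5: (402/39263)²·(1−95/402)·163.1/95 = 1.3744465 × 10^-4
  County 3: (19398/39263)²·(1−945/19398)·339/945 = 0.083296138
  → Var(ȳ_str) = 0.15436444.
Var(ȳ_srs) = (1 − 2862/39263)·1013/2862 = 0.32814792.
deff = 0.15436444 / 0.32814792 = 0.4704.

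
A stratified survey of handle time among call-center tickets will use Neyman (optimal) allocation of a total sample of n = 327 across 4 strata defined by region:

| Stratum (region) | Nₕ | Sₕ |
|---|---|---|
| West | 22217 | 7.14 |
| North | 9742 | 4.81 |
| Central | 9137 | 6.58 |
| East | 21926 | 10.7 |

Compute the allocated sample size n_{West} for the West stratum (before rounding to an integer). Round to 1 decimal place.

103.7

Neyman allocation: nₕ = n·NₕSₕ / Σⱼ NⱼSⱼ.
Σ NⱼSⱼ = 22217·7.14 + 9742·4.81 + 9137·6.58 + 21926·10.7 = 500218.06.
n_{West} = 327·22217·7.14 / 500218.06 = 103.7.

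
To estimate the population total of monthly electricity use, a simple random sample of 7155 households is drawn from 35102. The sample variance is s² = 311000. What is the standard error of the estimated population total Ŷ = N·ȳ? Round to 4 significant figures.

Var(Ŷ) = N²·Var(ȳ) = N²·(1 − n/N)·s²/n.
f = 7155/35102 = 0.20383454; Var(ȳ) = 0.79616546·311000/7155 = 34.606214.
Var(Ŷ) = 35102² · 34.606214 = 4.2640061 × 10^10.
SE(Ŷ) = √(4.2640061 × 10^10) = 206500.

206500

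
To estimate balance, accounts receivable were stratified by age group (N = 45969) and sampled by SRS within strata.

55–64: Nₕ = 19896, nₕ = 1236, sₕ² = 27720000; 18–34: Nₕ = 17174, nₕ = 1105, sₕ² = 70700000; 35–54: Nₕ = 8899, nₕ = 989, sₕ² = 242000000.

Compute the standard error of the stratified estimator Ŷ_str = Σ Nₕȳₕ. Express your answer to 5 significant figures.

6.5732 × 10^6

Var(Ŷ_str) = Σₕ Nₕ²(1 − fₕ)sₕ²/nₕ.
55–64: 19896²·(1 − 1236/19896)·27720000/1236 = 8.3263022 × 10^12.
18–34: 17174²·(1 − 1105/17174)·70700000/1105 = 1.7657021 × 10^13.
35–54: 8899²·(1 − 989/8899)·242000000/989 = 1.7224109 × 10^13.
Sum = 4.3207432 × 10^13.
SE = √(4.3207432 × 10^13) = 6.5732 × 10^6.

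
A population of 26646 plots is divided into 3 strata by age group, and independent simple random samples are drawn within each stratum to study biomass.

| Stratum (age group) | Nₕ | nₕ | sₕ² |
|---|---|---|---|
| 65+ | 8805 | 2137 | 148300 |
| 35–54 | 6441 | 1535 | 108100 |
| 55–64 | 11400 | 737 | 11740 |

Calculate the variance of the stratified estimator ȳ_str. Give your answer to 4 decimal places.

11.6000

Var(ȳ_str) = Σₕ Wₕ²(1 − fₕ)sₕ²/nₕ with Wₕ = Nₕ/N, N = 26646.
65+: Wₕ = 0.33044359; term = 0.33044359²·(1 − 0.24270301)·148300/2137 = 5.7384887.
35–54: Wₕ = 0.24172484; term = 0.24172484²·(1 − 0.23831703)·108100/1535 = 3.1342534.
55–64: Wₕ = 0.42783157; term = 0.42783157²·(1 − 0.06464912)·11740/737 = 2.7272241.
Sum = 11.599966.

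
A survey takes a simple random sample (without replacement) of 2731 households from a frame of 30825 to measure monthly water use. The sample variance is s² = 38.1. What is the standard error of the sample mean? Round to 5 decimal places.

0.11276

Under SRS without replacement, Var(ȳ) = (1 − f)·s²/n with f = n/N = 2731/30825 = 0.08859692.
Var(ȳ) = (1 − 0.08859692)·38.1/2731 = 0.91140308·0.013950934 = 0.012714924.
SE(ȳ) = √(0.012714924) = 0.11276.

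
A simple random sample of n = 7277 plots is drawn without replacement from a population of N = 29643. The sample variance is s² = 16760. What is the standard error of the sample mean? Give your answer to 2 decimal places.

1.32

Under SRS without replacement, Var(ȳ) = (1 − f)·s²/n with f = n/N = 7277/29643 = 0.24548797.
Var(ȳ) = (1 − 0.24548797)·16760/7277 = 0.75451203·2.3031469 = 1.737752.
SE(ȳ) = √(1.737752) = 1.32.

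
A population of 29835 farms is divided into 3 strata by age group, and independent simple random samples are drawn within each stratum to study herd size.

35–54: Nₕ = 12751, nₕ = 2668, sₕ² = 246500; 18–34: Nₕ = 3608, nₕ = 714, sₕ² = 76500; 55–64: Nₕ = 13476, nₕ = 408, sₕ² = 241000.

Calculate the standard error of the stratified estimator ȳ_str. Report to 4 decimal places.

11.4658

Var(ȳ_str) = Σₕ Wₕ²(1 − fₕ)sₕ²/nₕ with Wₕ = Nₕ/N, N = 29835.
35–54: Wₕ = 0.42738395; term = 0.42738395²·(1 − 0.20923849)·246500/2668 = 13.344829.
18–34: Wₕ = 0.12093179; term = 0.12093179²·(1 − 0.19789357)·76500/714 = 1.256829.
55–64: Wₕ = 0.45168426; term = 0.45168426²·(1 − 0.03027605)·241000/408 = 116.86243.
Sum = 131.46409.
SE = √(131.46409) = 11.4658.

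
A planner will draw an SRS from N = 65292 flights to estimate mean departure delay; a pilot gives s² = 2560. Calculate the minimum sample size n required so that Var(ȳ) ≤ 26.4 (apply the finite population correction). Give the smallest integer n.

Without fpc, n₀ = s²/D = 2560/26.4 = 96.9697.
With fpc, (1 − n/N)·s²/n ≤ D requires n ≥ n₀/(1 + n₀/N) = 96.9697/(1 + 96.9697/65292) = 96.8259.
Rounding up, n = 97.

97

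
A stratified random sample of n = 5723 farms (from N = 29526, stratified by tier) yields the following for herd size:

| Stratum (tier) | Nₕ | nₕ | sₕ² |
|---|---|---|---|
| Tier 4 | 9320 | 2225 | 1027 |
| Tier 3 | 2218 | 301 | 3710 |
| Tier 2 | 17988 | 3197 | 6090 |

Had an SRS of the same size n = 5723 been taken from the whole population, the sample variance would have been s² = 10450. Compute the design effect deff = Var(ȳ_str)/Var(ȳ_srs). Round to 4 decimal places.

Var(ȳ_str) = Σ Wₕ²(1−fₕ)sₕ²/nₕ with Wₕ = Nₕ/29526:
  Tier 4: (9320/29526)²·(1−2225/9320)·1027/2225 = 0.035010596
  Tier 3: (2218/29526)²·(1−301/2218)·3710/301 = 0.06011486
  Tier 2: (17988/29526)²·(1−3197/17988)·6090/3197 = 0.58136093
  → Var(ȳ_str) = 0.67648639.
Var(ȳ_srs) = (1 − 5723/29526)·10450/5723 = 1.47204.
deff = 0.67648639 / 1.47204 = 0.4596.

0.4596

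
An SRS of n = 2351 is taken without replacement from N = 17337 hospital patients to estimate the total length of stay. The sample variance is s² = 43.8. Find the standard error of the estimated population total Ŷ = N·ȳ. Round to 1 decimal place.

Var(Ŷ) = N²·Var(ȳ) = N²·(1 − n/N)·s²/n.
f = 2351/17337 = 0.13560593; Var(ȳ) = 0.86439407·43.8/2351 = 0.016103981.
Var(Ŷ) = 17337² · 0.016103981 = 4.8403988 × 10^6.
SE(Ŷ) = √(4.8403988 × 10^6) = 2200.1.

2200.1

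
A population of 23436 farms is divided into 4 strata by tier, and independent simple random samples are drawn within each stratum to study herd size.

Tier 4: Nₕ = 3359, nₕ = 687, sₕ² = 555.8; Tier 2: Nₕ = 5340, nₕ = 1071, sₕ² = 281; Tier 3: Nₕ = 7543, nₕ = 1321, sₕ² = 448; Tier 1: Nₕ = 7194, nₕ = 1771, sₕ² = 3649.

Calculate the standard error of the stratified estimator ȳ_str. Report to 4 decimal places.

0.4466

Var(ȳ_str) = Σₕ Wₕ²(1 − fₕ)sₕ²/nₕ with Wₕ = Nₕ/N, N = 23436.
Tier 4: Wₕ = 0.14332651; term = 0.14332651²·(1 − 0.20452516)·555.8/687 = 0.013220299.
Tier 2: Wₕ = 0.22785458; term = 0.22785458²·(1 − 0.20056180)·281/1071 = 0.010889734.
Tier 3: Wₕ = 0.32185527; term = 0.32185527²·(1 − 0.17512926)·448/1321 = 0.028978929.
Tier 1: Wₕ = 0.30696365; term = 0.30696365²·(1 − 0.24617737)·3649/1771 = 0.1463519.
Sum = 0.19944086.
SE = √(0.19944086) = 0.4466.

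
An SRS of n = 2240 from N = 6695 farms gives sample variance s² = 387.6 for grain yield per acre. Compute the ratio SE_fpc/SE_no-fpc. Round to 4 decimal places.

0.8157

f = n/N = 2240/6695 = 0.33457804.
SE_no-fpc = √(s²/n) = 0.41597562; SE_fpc = √((1−f)s²/n) = 0.33932545.
Ratio = √(1−f) = 0.81573400.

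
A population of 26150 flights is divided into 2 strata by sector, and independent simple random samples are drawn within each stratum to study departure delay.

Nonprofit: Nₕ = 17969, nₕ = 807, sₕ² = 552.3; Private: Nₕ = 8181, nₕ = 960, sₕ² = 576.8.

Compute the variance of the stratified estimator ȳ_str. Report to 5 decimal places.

Var(ȳ_str) = Σₕ Wₕ²(1 − fₕ)sₕ²/nₕ with Wₕ = Nₕ/N, N = 26150.
Nonprofit: Wₕ = 0.68715105; term = 0.68715105²·(1 − 0.04491068)·552.3/807 = 0.30863838.
Private: Wₕ = 0.31284895; term = 0.31284895²·(1 − 0.11734507)·576.8/960 = 0.051905618.
Sum = 0.360544.

0.36054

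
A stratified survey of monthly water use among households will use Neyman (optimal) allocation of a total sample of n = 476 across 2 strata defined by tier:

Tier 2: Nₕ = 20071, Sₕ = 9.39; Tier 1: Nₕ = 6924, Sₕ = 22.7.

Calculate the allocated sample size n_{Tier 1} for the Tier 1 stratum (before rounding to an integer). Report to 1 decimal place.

216.5

Neyman allocation: nₕ = n·NₕSₕ / Σⱼ NⱼSⱼ.
Σ NⱼSⱼ = 20071·9.39 + 6924·22.7 = 345641.49.
n_{Tier 1} = 476·6924·22.7 / 345641.49 = 216.5.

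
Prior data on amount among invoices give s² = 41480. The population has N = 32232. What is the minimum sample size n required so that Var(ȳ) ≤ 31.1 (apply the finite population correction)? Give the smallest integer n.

1281

Without fpc, n₀ = s²/D = 41480/31.1 = 1333.7621.
With fpc, (1 − n/N)·s²/n ≤ D requires n ≥ n₀/(1 + n₀/N) = 1333.7621/(1 + 1333.7621/32232) = 1280.7640.
Rounding up, n = 1281.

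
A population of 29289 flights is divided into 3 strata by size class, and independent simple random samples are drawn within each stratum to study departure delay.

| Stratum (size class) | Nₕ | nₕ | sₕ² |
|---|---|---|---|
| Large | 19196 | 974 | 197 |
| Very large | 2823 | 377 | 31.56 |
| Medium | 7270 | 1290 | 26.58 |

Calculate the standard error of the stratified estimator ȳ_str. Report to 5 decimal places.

0.29015

Var(ȳ_str) = Σₕ Wₕ²(1 − fₕ)sₕ²/nₕ with Wₕ = Nₕ/N, N = 29289.
Large: Wₕ = 0.65539964; term = 0.65539964²·(1 − 0.05073974)·197/974 = 0.082471703.
Very large: Wₕ = 0.09638431; term = 0.09638431²·(1 − 0.13354587)·31.56/377 = 6.738355 × 10^-4.
Medium: Wₕ = 0.24821605; term = 0.24821605²·(1 − 0.17744154)·26.58/1290 = 0.0010442194.
Sum = 0.084189758.
SE = √(0.084189758) = 0.29015.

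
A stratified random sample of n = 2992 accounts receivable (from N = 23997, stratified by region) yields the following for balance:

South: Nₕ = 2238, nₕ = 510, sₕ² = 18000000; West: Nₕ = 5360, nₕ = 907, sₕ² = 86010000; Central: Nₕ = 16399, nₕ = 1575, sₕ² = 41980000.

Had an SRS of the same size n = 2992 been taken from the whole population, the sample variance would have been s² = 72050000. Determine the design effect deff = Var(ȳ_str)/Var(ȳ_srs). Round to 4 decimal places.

Var(ȳ_str) = Σ Wₕ²(1−fₕ)sₕ²/nₕ with Wₕ = Nₕ/23997:
  South: (2238/23997)²·(1−510/2238)·18000000/510 = 237.02396
  West: (5360/23997)²·(1−907/5360)·86010000/907 = 3930.4768
  Central: (16399/23997)²·(1−1575/16399)·41980000/1575 = 11252.026
  → Var(ȳ_str) = 15419.527.
Var(ȳ_srs) = (1 − 2992/23997)·72050000/2992 = 21078.424.
deff = 15419.527 / 21078.424 = 0.7315.

0.7315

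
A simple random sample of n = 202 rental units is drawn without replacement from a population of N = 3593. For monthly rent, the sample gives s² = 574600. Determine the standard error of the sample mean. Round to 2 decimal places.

Under SRS without replacement, Var(ȳ) = (1 − f)·s²/n with f = n/N = 202/3593 = 0.05622043.
Var(ȳ) = (1 − 0.05622043)·574600/202 = 0.94377957·2844.5545 = 2684.6324.
SE(ȳ) = √(2684.6324) = 51.81.

51.81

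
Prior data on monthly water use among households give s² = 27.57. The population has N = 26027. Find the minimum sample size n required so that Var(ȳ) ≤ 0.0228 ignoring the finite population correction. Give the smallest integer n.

1210

Without fpc, n₀ = s²/D = 27.57/0.0228 = 1209.2105.
Rounding up, n = 1210.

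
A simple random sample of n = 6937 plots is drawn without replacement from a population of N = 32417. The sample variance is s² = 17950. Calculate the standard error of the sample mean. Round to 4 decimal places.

Under SRS without replacement, Var(ȳ) = (1 − f)·s²/n with f = n/N = 6937/32417 = 0.21399266.
Var(ȳ) = (1 − 0.21399266)·17950/6937 = 0.78600734·2.5875739 = 2.0338521.
SE(ȳ) = √(2.0338521) = 1.4261.

1.4261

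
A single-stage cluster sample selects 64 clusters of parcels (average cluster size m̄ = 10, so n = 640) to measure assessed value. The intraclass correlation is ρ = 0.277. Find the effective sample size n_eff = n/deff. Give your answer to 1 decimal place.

183.2

deff = 1 + (10 − 1)·0.277 = 1 + 2.493 = 3.493.
n_eff = 640 / 3.493 = 183.2.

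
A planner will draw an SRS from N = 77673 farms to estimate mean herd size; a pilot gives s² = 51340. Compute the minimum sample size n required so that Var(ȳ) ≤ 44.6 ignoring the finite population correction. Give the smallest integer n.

1152

Without fpc, n₀ = s²/D = 51340/44.6 = 1151.1211.
Rounding up, n = 1152.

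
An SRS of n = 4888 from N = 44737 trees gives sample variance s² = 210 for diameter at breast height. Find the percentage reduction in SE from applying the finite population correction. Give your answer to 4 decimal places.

f = n/N = 4888/44737 = 0.10926079.
SE_no-fpc = √(s²/n) = 0.20727363; SE_fpc = √((1−f)s²/n) = 0.19562274.
Ratio = √(1−f) = 0.94378981. Reduction = 100·(1 − 0.94378981) = 5.6210%.

5.6210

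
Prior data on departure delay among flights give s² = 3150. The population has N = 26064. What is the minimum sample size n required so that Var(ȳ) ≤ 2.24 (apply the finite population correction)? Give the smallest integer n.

Without fpc, n₀ = s²/D = 3150/2.24 = 1406.2500.
With fpc, (1 − n/N)·s²/n ≤ D requires n ≥ n₀/(1 + n₀/N) = 1406.2500/(1 + 1406.2500/26064) = 1334.2616.
Rounding up, n = 1335.

1335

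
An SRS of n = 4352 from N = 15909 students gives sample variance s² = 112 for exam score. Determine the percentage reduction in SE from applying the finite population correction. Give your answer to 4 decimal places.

14.7683

f = n/N = 4352/15909 = 0.27355585.
SE_no-fpc = √(s²/n) = 0.16042224; SE_fpc = √((1−f)s²/n) = 0.13673059.
Ratio = √(1−f) = 0.85231693. Reduction = 100·(1 − 0.85231693) = 14.7683%.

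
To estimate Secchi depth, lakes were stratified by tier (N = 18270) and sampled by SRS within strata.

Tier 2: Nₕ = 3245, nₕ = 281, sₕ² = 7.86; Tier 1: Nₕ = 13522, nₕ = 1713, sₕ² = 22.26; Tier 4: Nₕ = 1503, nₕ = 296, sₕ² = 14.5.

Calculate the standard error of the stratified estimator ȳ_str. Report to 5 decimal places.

Var(ȳ_str) = Σₕ Wₕ²(1 − fₕ)sₕ²/nₕ with Wₕ = Nₕ/N, N = 18270.
Tier 2: Wₕ = 0.17761357; term = 0.17761357²·(1 − 0.08659476)·7.86/281 = 8.0599441 × 10^-4.
Tier 1: Wₕ = 0.74012042; term = 0.74012042²·(1 − 0.12668244)·22.26/1713 = 0.0062164831.
Tier 4: Wₕ = 0.08226601; term = 0.08226601²·(1 − 0.19693945)·14.5/296 = 2.6623518 × 10^-4.
Sum = 0.0072887127.
SE = √(0.0072887127) = 0.08537.

0.08537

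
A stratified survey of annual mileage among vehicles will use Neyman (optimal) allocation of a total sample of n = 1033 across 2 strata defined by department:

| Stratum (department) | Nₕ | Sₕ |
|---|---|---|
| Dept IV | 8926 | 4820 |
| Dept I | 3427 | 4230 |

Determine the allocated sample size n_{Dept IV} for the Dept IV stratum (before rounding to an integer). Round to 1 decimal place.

772.7

Neyman allocation: nₕ = n·NₕSₕ / Σⱼ NⱼSⱼ.
Σ NⱼSⱼ = 8926·4820 + 3427·4230 = 5.751953 × 10^7.
n_{Dept IV} = 1033·8926·4820 / (5.751953 × 10^7) = 772.7.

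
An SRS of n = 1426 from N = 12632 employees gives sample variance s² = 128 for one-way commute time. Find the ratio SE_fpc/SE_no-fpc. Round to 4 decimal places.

f = n/N = 1426/12632 = 0.11288790.
SE_no-fpc = √(s²/n) = 0.29960235; SE_fpc = √((1−f)s²/n) = 0.28218536.
Ratio = √(1−f) = 0.94186628.

0.9419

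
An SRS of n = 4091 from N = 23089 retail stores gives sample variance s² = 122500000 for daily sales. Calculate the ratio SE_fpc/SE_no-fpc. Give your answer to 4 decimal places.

f = n/N = 4091/23089 = 0.17718394.
SE_no-fpc = √(s²/n) = 173.04271; SE_fpc = √((1−f)s²/n) = 156.96567.
Ratio = √(1−f) = 0.90709209.

0.9071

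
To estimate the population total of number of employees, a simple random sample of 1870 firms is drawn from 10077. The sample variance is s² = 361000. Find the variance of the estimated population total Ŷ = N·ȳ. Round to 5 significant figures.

1.5965 × 10^10

Var(Ŷ) = N²·Var(ȳ) = N²·(1 − n/N)·s²/n.
f = 1870/10077 = 0.18557110; Var(ȳ) = 0.81442890·361000/1870 = 157.22397.
Var(Ŷ) = 10077² · 157.22397 = 1.5965454 × 10^10.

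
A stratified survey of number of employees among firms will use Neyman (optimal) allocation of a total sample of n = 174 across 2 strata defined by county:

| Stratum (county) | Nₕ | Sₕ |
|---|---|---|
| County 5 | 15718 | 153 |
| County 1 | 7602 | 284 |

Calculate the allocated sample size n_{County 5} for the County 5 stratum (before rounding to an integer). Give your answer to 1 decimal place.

91.7

Neyman allocation: nₕ = n·NₕSₕ / Σⱼ NⱼSⱼ.
Σ NⱼSⱼ = 15718·153 + 7602·284 = 4.563822 × 10^6.
n_{County 5} = 174·15718·153 / (4.563822 × 10^6) = 91.7.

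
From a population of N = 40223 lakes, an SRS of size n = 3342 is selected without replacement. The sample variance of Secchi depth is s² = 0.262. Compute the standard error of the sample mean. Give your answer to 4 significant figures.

Under SRS without replacement, Var(ȳ) = (1 − f)·s²/n with f = n/N = 3342/40223 = 0.08308679.
Var(ȳ) = (1 − 0.08308679)·0.262/3342 = 0.91691321·7.839617 × 10^-5 = 7.1882484 × 10^-5.
SE(ȳ) = √(7.1882484 × 10^-5) = 0.008478.

0.008478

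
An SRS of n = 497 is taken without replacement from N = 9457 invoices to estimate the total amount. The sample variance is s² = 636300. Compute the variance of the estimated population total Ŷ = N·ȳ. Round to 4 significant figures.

1.085 × 10^11

Var(Ŷ) = N²·Var(ȳ) = N²·(1 − n/N)·s²/n.
f = 497/9457 = 0.05255366; Var(ȳ) = 0.94744634·636300/497 = 1212.9982.
Var(Ŷ) = 9457² · 1212.9982 = 1.0848431 × 10^11.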